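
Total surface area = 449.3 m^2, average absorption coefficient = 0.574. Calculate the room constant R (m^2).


Given values:
  S = 449.3 m^2, alpha = 0.574
Formula: R = S * alpha / (1 - alpha)
Numerator: 449.3 * 0.574 = 257.8982
Denominator: 1 - 0.574 = 0.426
R = 257.8982 / 0.426 = 605.39

605.39 m^2


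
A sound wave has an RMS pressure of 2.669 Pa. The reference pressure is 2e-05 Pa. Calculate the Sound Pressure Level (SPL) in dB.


Given values:
  p = 2.669 Pa
  p_ref = 2e-05 Pa
Formula: SPL = 20 * log10(p / p_ref)
Compute ratio: p / p_ref = 2.669 / 2e-05 = 133450
Compute log10: log10(133450) = 5.125319
Multiply: SPL = 20 * 5.125319 = 102.51

102.51 dB


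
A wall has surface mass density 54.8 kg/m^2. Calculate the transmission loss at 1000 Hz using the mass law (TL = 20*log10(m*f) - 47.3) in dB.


Given values:
  m = 54.8 kg/m^2, f = 1000 Hz
Formula: TL = 20 * log10(m * f) - 47.3
Compute m * f = 54.8 * 1000 = 54800.0
Compute log10(54800.0) = 4.738781
Compute 20 * 4.738781 = 94.7756
TL = 94.7756 - 47.3 = 47.48

47.48 dB


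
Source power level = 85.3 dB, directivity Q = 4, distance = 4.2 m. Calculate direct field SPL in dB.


Given values:
  Lw = 85.3 dB, Q = 4, r = 4.2 m
Formula: SPL = Lw + 10 * log10(Q / (4 * pi * r^2))
Compute 4 * pi * r^2 = 4 * pi * 4.2^2 = 221.6708
Compute Q / denom = 4 / 221.6708 = 0.01804478
Compute 10 * log10(0.01804478) = -17.4365
SPL = 85.3 + (-17.4365) = 67.86

67.86 dB


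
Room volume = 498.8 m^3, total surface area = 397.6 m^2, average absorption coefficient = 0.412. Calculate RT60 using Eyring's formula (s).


Given values:
  V = 498.8 m^3, S = 397.6 m^2, alpha = 0.412
Formula: RT60 = 0.161 * V / (-S * ln(1 - alpha))
Compute ln(1 - 0.412) = ln(0.588) = -0.531028
Denominator: -397.6 * -0.531028 = 211.1367
Numerator: 0.161 * 498.8 = 80.3068
RT60 = 80.3068 / 211.1367 = 0.38

0.38 s


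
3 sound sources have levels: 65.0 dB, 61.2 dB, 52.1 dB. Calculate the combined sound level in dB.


Formula: L_total = 10 * log10( sum(10^(Li/10)) )
  Source 1: 10^(65.0/10) = 3162277.6602
  Source 2: 10^(61.2/10) = 1318256.7386
  Source 3: 10^(52.1/10) = 162181.0097
Sum of linear values = 4642715.4085
L_total = 10 * log10(4642715.4085) = 66.67

66.67 dB


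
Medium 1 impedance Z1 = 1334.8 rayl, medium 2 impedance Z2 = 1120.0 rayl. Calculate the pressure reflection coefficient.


Given values:
  Z1 = 1334.8 rayl, Z2 = 1120.0 rayl
Formula: R = (Z2 - Z1) / (Z2 + Z1)
Numerator: Z2 - Z1 = 1120.0 - 1334.8 = -214.8
Denominator: Z2 + Z1 = 1120.0 + 1334.8 = 2454.8
R = -214.8 / 2454.8 = -0.0875

-0.0875


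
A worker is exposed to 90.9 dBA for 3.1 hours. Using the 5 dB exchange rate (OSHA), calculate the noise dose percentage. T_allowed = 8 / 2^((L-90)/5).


Given values:
  L = 90.9 dBA, T = 3.1 hours
Formula: T_allowed = 8 / 2^((L - 90) / 5)
Compute exponent: (90.9 - 90) / 5 = 0.18
Compute 2^(0.18) = 1.132884
T_allowed = 8 / 1.132884 = 7.061623 hours
Dose = (T / T_allowed) * 100
Dose = (3.1 / 7.061623) * 100 = 43.9

43.9 %


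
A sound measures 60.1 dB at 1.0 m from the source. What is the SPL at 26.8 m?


Given values:
  SPL1 = 60.1 dB, r1 = 1.0 m, r2 = 26.8 m
Formula: SPL2 = SPL1 - 20 * log10(r2 / r1)
Compute ratio: r2 / r1 = 26.8 / 1.0 = 26.8
Compute log10: log10(26.8) = 1.428135
Compute drop: 20 * 1.428135 = 28.5627
SPL2 = 60.1 - 28.5627 = 31.54

31.54 dB


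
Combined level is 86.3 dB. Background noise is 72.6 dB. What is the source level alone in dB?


Given values:
  L_total = 86.3 dB, L_bg = 72.6 dB
Formula: L_source = 10 * log10(10^(L_total/10) - 10^(L_bg/10))
Convert to linear:
  10^(86.3/10) = 426579518.8016
  10^(72.6/10) = 18197008.5861
Difference: 426579518.8016 - 18197008.5861 = 408382510.2155
L_source = 10 * log10(408382510.2155) = 86.11

86.11 dB


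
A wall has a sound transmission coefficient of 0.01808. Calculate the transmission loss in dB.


Given values:
  tau = 0.01808
Formula: TL = 10 * log10(1 / tau)
Compute 1 / tau = 1 / 0.01808 = 55.3097
Compute log10(55.3097) = 1.742801
TL = 10 * 1.742801 = 17.43

17.43 dB


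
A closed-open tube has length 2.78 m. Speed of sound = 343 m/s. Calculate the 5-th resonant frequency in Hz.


Given values:
  Tube type: closed-open, L = 2.78 m, c = 343 m/s, n = 5
Formula: f_n = (2n - 1) * c / (4 * L)
Compute 2n - 1 = 2*5 - 1 = 9
Compute 4 * L = 4 * 2.78 = 11.12
f = 9 * 343 / 11.12
f = 277.61

277.61 Hz


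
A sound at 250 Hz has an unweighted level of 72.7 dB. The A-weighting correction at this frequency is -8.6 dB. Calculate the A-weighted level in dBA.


Given values:
  SPL = 72.7 dB
  A-weighting at 250 Hz = -8.6 dB
Formula: L_A = SPL + A_weight
L_A = 72.7 + (-8.6)
L_A = 64.1

64.1 dBA


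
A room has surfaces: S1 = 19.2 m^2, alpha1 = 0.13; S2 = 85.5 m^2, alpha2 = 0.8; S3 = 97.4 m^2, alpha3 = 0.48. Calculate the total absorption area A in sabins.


Given surfaces:
  Surface 1: 19.2 * 0.13 = 2.496
  Surface 2: 85.5 * 0.8 = 68.4
  Surface 3: 97.4 * 0.48 = 46.752
Formula: A = sum(Si * alpha_i)
A = 2.496 + 68.4 + 46.752
A = 117.65

117.65 sabins


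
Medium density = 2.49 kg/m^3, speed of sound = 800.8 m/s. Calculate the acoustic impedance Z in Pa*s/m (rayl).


Given values:
  rho = 2.49 kg/m^3
  c = 800.8 m/s
Formula: Z = rho * c
Z = 2.49 * 800.8
Z = 1993.99

1993.99 rayl


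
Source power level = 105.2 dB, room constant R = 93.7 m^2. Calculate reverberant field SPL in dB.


Given values:
  Lw = 105.2 dB, R = 93.7 m^2
Formula: SPL = Lw + 10 * log10(4 / R)
Compute 4 / R = 4 / 93.7 = 0.042689
Compute 10 * log10(0.042689) = -13.6968
SPL = 105.2 + (-13.6968) = 91.5

91.5 dB


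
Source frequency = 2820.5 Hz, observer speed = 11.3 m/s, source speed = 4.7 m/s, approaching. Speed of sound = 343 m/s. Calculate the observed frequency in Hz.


Given values:
  f_s = 2820.5 Hz, v_o = 11.3 m/s, v_s = 4.7 m/s
  Direction: approaching
Formula: f_o = f_s * (c + v_o) / (c - v_s)
Numerator: c + v_o = 343 + 11.3 = 354.3
Denominator: c - v_s = 343 - 4.7 = 338.3
f_o = 2820.5 * 354.3 / 338.3 = 2953.9

2953.9 Hz


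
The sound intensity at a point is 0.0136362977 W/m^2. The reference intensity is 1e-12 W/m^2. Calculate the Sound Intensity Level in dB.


Given values:
  I = 0.0136362977 W/m^2
  I_ref = 1e-12 W/m^2
Formula: SIL = 10 * log10(I / I_ref)
Compute ratio: I / I_ref = 13636297700
Compute log10: log10(13636297700) = 10.134696
Multiply: SIL = 10 * 10.134696 = 101.35

101.35 dB


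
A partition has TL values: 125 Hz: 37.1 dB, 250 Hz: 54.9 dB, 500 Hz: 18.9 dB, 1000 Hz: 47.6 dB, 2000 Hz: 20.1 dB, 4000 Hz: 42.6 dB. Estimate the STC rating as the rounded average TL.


Given TL values at each frequency:
  125 Hz: 37.1 dB
  250 Hz: 54.9 dB
  500 Hz: 18.9 dB
  1000 Hz: 47.6 dB
  2000 Hz: 20.1 dB
  4000 Hz: 42.6 dB
Formula: STC ~ round(average of TL values)
Sum = 37.1 + 54.9 + 18.9 + 47.6 + 20.1 + 42.6 = 221.2
Average = 221.2 / 6 = 36.87
Rounded: 37

37


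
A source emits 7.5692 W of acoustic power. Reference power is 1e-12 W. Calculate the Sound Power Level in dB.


Given values:
  W = 7.5692 W
  W_ref = 1e-12 W
Formula: SWL = 10 * log10(W / W_ref)
Compute ratio: W / W_ref = 7569200000000
Compute log10: log10(7569200000000) = 12.87905
Multiply: SWL = 10 * 12.87905 = 128.79

128.79 dB


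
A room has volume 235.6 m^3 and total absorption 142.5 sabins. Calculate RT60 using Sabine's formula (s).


Given values:
  V = 235.6 m^3
  A = 142.5 sabins
Formula: RT60 = 0.161 * V / A
Numerator: 0.161 * 235.6 = 37.9316
RT60 = 37.9316 / 142.5 = 0.266

0.266 s


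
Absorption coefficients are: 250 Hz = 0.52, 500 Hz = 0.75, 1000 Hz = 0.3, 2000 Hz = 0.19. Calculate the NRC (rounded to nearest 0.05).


Given values:
  a_250 = 0.52, a_500 = 0.75
  a_1000 = 0.3, a_2000 = 0.19
Formula: NRC = (a250 + a500 + a1000 + a2000) / 4
Sum = 0.52 + 0.75 + 0.3 + 0.19 = 1.76
NRC = 1.76 / 4 = 0.44
Rounded to nearest 0.05: 0.45

0.45


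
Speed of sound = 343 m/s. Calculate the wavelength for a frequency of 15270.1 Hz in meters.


Given values:
  c = 343 m/s, f = 15270.1 Hz
Formula: lambda = c / f
lambda = 343 / 15270.1
lambda = 0.0225

0.0225 m


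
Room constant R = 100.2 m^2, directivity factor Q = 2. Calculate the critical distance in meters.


Given values:
  R = 100.2 m^2, Q = 2
Formula: d_c = 0.141 * sqrt(Q * R)
Compute Q * R = 2 * 100.2 = 200.4
Compute sqrt(200.4) = 14.1563
d_c = 0.141 * 14.1563 = 1.996

1.996 m


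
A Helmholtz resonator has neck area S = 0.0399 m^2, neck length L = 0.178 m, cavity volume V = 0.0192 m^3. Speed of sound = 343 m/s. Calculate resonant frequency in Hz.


Given values:
  S = 0.0399 m^2, L = 0.178 m, V = 0.0192 m^3, c = 343 m/s
Formula: f = (c / (2*pi)) * sqrt(S / (V * L))
Compute V * L = 0.0192 * 0.178 = 0.0034176
Compute S / (V * L) = 0.0399 / 0.0034176 = 11.6749
Compute sqrt(11.6749) = 3.416855
Compute c / (2*pi) = 343 / 6.283185 = 54.590148
f = 54.590148 * 3.416855 = 186.53

186.53 Hz


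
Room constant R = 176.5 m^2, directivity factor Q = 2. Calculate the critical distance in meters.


Given values:
  R = 176.5 m^2, Q = 2
Formula: d_c = 0.141 * sqrt(Q * R)
Compute Q * R = 2 * 176.5 = 353.0
Compute sqrt(353.0) = 18.7883
d_c = 0.141 * 18.7883 = 2.649

2.649 m


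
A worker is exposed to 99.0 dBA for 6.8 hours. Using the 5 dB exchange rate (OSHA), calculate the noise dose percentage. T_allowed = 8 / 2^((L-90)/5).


Given values:
  L = 99.0 dBA, T = 6.8 hours
Formula: T_allowed = 8 / 2^((L - 90) / 5)
Compute exponent: (99.0 - 90) / 5 = 1.8
Compute 2^(1.8) = 3.482202
T_allowed = 8 / 3.482202 = 2.297397 hours
Dose = (T / T_allowed) * 100
Dose = (6.8 / 2.297397) * 100 = 295.99

295.99 %


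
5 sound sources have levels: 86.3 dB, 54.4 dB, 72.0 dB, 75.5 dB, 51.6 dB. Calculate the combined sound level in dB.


Formula: L_total = 10 * log10( sum(10^(Li/10)) )
  Source 1: 10^(86.3/10) = 426579518.8016
  Source 2: 10^(54.4/10) = 275422.8703
  Source 3: 10^(72.0/10) = 15848931.9246
  Source 4: 10^(75.5/10) = 35481338.9234
  Source 5: 10^(51.6/10) = 144543.9771
Sum of linear values = 478329756.497
L_total = 10 * log10(478329756.497) = 86.8

86.8 dB


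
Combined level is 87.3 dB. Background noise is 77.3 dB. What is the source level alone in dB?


Given values:
  L_total = 87.3 dB, L_bg = 77.3 dB
Formula: L_source = 10 * log10(10^(L_total/10) - 10^(L_bg/10))
Convert to linear:
  10^(87.3/10) = 537031796.3703
  10^(77.3/10) = 53703179.637
Difference: 537031796.3703 - 53703179.637 = 483328616.7333
L_source = 10 * log10(483328616.7333) = 86.84

86.84 dB


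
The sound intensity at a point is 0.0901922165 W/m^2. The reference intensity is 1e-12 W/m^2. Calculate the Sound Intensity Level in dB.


Given values:
  I = 0.0901922165 W/m^2
  I_ref = 1e-12 W/m^2
Formula: SIL = 10 * log10(I / I_ref)
Compute ratio: I / I_ref = 90192216500
Compute log10: log10(90192216500) = 10.955169
Multiply: SIL = 10 * 10.955169 = 109.55

109.55 dB


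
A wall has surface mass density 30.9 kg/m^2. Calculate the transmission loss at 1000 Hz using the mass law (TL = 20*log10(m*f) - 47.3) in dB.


Given values:
  m = 30.9 kg/m^2, f = 1000 Hz
Formula: TL = 20 * log10(m * f) - 47.3
Compute m * f = 30.9 * 1000 = 30900.0
Compute log10(30900.0) = 4.489958
Compute 20 * 4.489958 = 89.7992
TL = 89.7992 - 47.3 = 42.5

42.5 dB


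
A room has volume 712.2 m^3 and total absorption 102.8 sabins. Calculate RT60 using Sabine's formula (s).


Given values:
  V = 712.2 m^3
  A = 102.8 sabins
Formula: RT60 = 0.161 * V / A
Numerator: 0.161 * 712.2 = 114.6642
RT60 = 114.6642 / 102.8 = 1.115

1.115 s


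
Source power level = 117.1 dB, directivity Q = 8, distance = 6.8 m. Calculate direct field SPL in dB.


Given values:
  Lw = 117.1 dB, Q = 8, r = 6.8 m
Formula: SPL = Lw + 10 * log10(Q / (4 * pi * r^2))
Compute 4 * pi * r^2 = 4 * pi * 6.8^2 = 581.069
Compute Q / denom = 8 / 581.069 = 0.01376773
Compute 10 * log10(0.01376773) = -18.6114
SPL = 117.1 + (-18.6114) = 98.49

98.49 dB


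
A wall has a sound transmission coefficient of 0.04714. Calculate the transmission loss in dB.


Given values:
  tau = 0.04714
Formula: TL = 10 * log10(1 / tau)
Compute 1 / tau = 1 / 0.04714 = 21.2134
Compute log10(21.2134) = 1.32661
TL = 10 * 1.32661 = 13.27

13.27 dB


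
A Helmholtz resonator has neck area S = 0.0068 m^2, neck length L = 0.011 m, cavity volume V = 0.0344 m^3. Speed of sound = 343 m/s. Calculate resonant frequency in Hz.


Given values:
  S = 0.0068 m^2, L = 0.011 m, V = 0.0344 m^3, c = 343 m/s
Formula: f = (c / (2*pi)) * sqrt(S / (V * L))
Compute V * L = 0.0344 * 0.011 = 0.0003784
Compute S / (V * L) = 0.0068 / 0.0003784 = 17.9704
Compute sqrt(17.9704) = 4.239151
Compute c / (2*pi) = 343 / 6.283185 = 54.590148
f = 54.590148 * 4.239151 = 231.42

231.42 Hz


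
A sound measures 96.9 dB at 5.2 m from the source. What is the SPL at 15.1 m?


Given values:
  SPL1 = 96.9 dB, r1 = 5.2 m, r2 = 15.1 m
Formula: SPL2 = SPL1 - 20 * log10(r2 / r1)
Compute ratio: r2 / r1 = 15.1 / 5.2 = 2.9038
Compute log10: log10(2.9038) = 0.462967
Compute drop: 20 * 0.462967 = 9.2593
SPL2 = 96.9 - 9.2593 = 87.64

87.64 dB


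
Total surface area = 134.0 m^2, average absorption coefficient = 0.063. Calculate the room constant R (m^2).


Given values:
  S = 134.0 m^2, alpha = 0.063
Formula: R = S * alpha / (1 - alpha)
Numerator: 134.0 * 0.063 = 8.442
Denominator: 1 - 0.063 = 0.937
R = 8.442 / 0.937 = 9.01

9.01 m^2


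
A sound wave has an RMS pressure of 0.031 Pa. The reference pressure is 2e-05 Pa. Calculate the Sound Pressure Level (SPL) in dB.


Given values:
  p = 0.031 Pa
  p_ref = 2e-05 Pa
Formula: SPL = 20 * log10(p / p_ref)
Compute ratio: p / p_ref = 0.031 / 2e-05 = 1550
Compute log10: log10(1550) = 3.190332
Multiply: SPL = 20 * 3.190332 = 63.81

63.81 dB


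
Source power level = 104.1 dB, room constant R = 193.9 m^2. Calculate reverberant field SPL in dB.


Given values:
  Lw = 104.1 dB, R = 193.9 m^2
Formula: SPL = Lw + 10 * log10(4 / R)
Compute 4 / R = 4 / 193.9 = 0.020629
Compute 10 * log10(0.020629) = -16.8552
SPL = 104.1 + (-16.8552) = 87.24

87.24 dB


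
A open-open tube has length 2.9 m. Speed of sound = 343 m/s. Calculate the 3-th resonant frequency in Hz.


Given values:
  Tube type: open-open, L = 2.9 m, c = 343 m/s, n = 3
Formula: f_n = n * c / (2 * L)
Compute 2 * L = 2 * 2.9 = 5.8
f = 3 * 343 / 5.8
f = 177.41

177.41 Hz


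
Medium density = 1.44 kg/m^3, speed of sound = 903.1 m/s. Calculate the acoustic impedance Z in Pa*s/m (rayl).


Given values:
  rho = 1.44 kg/m^3
  c = 903.1 m/s
Formula: Z = rho * c
Z = 1.44 * 903.1
Z = 1300.46

1300.46 rayl


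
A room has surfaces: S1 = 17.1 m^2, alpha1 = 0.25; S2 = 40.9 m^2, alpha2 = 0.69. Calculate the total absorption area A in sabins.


Given surfaces:
  Surface 1: 17.1 * 0.25 = 4.275
  Surface 2: 40.9 * 0.69 = 28.221
Formula: A = sum(Si * alpha_i)
A = 4.275 + 28.221
A = 32.5

32.5 sabins


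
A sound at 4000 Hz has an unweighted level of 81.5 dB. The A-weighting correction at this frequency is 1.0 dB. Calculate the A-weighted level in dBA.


Given values:
  SPL = 81.5 dB
  A-weighting at 4000 Hz = 1.0 dB
Formula: L_A = SPL + A_weight
L_A = 81.5 + (1.0)
L_A = 82.5

82.5 dBA


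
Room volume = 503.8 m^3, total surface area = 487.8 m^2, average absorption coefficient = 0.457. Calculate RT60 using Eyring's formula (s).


Given values:
  V = 503.8 m^3, S = 487.8 m^2, alpha = 0.457
Formula: RT60 = 0.161 * V / (-S * ln(1 - alpha))
Compute ln(1 - 0.457) = ln(0.543) = -0.610646
Denominator: -487.8 * -0.610646 = 297.8731
Numerator: 0.161 * 503.8 = 81.1118
RT60 = 81.1118 / 297.8731 = 0.272

0.272 s


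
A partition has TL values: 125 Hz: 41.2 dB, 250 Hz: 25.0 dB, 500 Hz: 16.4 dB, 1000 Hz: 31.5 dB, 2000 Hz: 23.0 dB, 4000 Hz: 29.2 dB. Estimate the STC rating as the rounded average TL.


Given TL values at each frequency:
  125 Hz: 41.2 dB
  250 Hz: 25.0 dB
  500 Hz: 16.4 dB
  1000 Hz: 31.5 dB
  2000 Hz: 23.0 dB
  4000 Hz: 29.2 dB
Formula: STC ~ round(average of TL values)
Sum = 41.2 + 25.0 + 16.4 + 31.5 + 23.0 + 29.2 = 166.3
Average = 166.3 / 6 = 27.72
Rounded: 28

28


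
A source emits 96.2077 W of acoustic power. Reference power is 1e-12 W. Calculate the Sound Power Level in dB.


Given values:
  W = 96.2077 W
  W_ref = 1e-12 W
Formula: SWL = 10 * log10(W / W_ref)
Compute ratio: W / W_ref = 96207700000000
Compute log10: log10(96207700000000) = 13.98321
Multiply: SWL = 10 * 13.98321 = 139.83

139.83 dB


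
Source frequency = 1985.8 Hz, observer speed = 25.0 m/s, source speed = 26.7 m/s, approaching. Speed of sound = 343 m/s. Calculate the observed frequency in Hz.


Given values:
  f_s = 1985.8 Hz, v_o = 25.0 m/s, v_s = 26.7 m/s
  Direction: approaching
Formula: f_o = f_s * (c + v_o) / (c - v_s)
Numerator: c + v_o = 343 + 25.0 = 368.0
Denominator: c - v_s = 343 - 26.7 = 316.3
f_o = 1985.8 * 368.0 / 316.3 = 2310.38

2310.38 Hz


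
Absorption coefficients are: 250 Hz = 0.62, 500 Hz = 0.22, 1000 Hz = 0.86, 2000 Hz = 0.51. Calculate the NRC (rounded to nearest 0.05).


Given values:
  a_250 = 0.62, a_500 = 0.22
  a_1000 = 0.86, a_2000 = 0.51
Formula: NRC = (a250 + a500 + a1000 + a2000) / 4
Sum = 0.62 + 0.22 + 0.86 + 0.51 = 2.21
NRC = 2.21 / 4 = 0.5525
Rounded to nearest 0.05: 0.55

0.55


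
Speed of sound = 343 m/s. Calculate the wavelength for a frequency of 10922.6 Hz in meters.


Given values:
  c = 343 m/s, f = 10922.6 Hz
Formula: lambda = c / f
lambda = 343 / 10922.6
lambda = 0.0314

0.0314 m


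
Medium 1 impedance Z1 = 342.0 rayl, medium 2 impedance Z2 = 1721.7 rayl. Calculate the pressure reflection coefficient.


Given values:
  Z1 = 342.0 rayl, Z2 = 1721.7 rayl
Formula: R = (Z2 - Z1) / (Z2 + Z1)
Numerator: Z2 - Z1 = 1721.7 - 342.0 = 1379.7
Denominator: Z2 + Z1 = 1721.7 + 342.0 = 2063.7
R = 1379.7 / 2063.7 = 0.6686

0.6686


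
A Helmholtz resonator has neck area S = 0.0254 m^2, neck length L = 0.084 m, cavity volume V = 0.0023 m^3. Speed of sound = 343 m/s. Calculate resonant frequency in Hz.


Given values:
  S = 0.0254 m^2, L = 0.084 m, V = 0.0023 m^3, c = 343 m/s
Formula: f = (c / (2*pi)) * sqrt(S / (V * L))
Compute V * L = 0.0023 * 0.084 = 0.0001932
Compute S / (V * L) = 0.0254 / 0.0001932 = 131.47
Compute sqrt(131.47) = 11.466037
Compute c / (2*pi) = 343 / 6.283185 = 54.590148
f = 54.590148 * 11.466037 = 625.93

625.93 Hz


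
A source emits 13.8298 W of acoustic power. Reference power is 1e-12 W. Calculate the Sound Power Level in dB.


Given values:
  W = 13.8298 W
  W_ref = 1e-12 W
Formula: SWL = 10 * log10(W / W_ref)
Compute ratio: W / W_ref = 13829800000000
Compute log10: log10(13829800000000) = 13.140816
Multiply: SWL = 10 * 13.140816 = 131.41

131.41 dB


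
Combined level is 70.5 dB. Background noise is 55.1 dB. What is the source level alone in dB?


Given values:
  L_total = 70.5 dB, L_bg = 55.1 dB
Formula: L_source = 10 * log10(10^(L_total/10) - 10^(L_bg/10))
Convert to linear:
  10^(70.5/10) = 11220184.543
  10^(55.1/10) = 323593.6569
Difference: 11220184.543 - 323593.6569 = 10896590.8861
L_source = 10 * log10(10896590.8861) = 70.37

70.37 dB


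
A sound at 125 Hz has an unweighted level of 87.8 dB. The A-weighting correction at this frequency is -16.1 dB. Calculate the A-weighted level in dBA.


Given values:
  SPL = 87.8 dB
  A-weighting at 125 Hz = -16.1 dB
Formula: L_A = SPL + A_weight
L_A = 87.8 + (-16.1)
L_A = 71.7

71.7 dBA


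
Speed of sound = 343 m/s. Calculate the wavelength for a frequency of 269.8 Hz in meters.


Given values:
  c = 343 m/s, f = 269.8 Hz
Formula: lambda = c / f
lambda = 343 / 269.8
lambda = 1.2713

1.2713 m


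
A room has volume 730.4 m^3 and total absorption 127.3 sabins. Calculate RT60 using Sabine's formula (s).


Given values:
  V = 730.4 m^3
  A = 127.3 sabins
Formula: RT60 = 0.161 * V / A
Numerator: 0.161 * 730.4 = 117.5944
RT60 = 117.5944 / 127.3 = 0.924

0.924 s


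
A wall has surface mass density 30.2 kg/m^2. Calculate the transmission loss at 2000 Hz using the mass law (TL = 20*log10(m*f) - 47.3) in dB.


Given values:
  m = 30.2 kg/m^2, f = 2000 Hz
Formula: TL = 20 * log10(m * f) - 47.3
Compute m * f = 30.2 * 2000 = 60400.0
Compute log10(60400.0) = 4.781037
Compute 20 * 4.781037 = 95.6207
TL = 95.6207 - 47.3 = 48.32

48.32 dB


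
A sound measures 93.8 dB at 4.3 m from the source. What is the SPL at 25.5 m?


Given values:
  SPL1 = 93.8 dB, r1 = 4.3 m, r2 = 25.5 m
Formula: SPL2 = SPL1 - 20 * log10(r2 / r1)
Compute ratio: r2 / r1 = 25.5 / 4.3 = 5.9302
Compute log10: log10(5.9302) = 0.773069
Compute drop: 20 * 0.773069 = 15.4614
SPL2 = 93.8 - 15.4614 = 78.34

78.34 dB


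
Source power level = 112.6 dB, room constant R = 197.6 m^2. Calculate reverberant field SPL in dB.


Given values:
  Lw = 112.6 dB, R = 197.6 m^2
Formula: SPL = Lw + 10 * log10(4 / R)
Compute 4 / R = 4 / 197.6 = 0.020243
Compute 10 * log10(0.020243) = -16.9373
SPL = 112.6 + (-16.9373) = 95.66

95.66 dB


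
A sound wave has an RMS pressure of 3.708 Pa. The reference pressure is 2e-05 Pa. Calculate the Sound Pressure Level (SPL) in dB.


Given values:
  p = 3.708 Pa
  p_ref = 2e-05 Pa
Formula: SPL = 20 * log10(p / p_ref)
Compute ratio: p / p_ref = 3.708 / 2e-05 = 185400
Compute log10: log10(185400) = 5.26811
Multiply: SPL = 20 * 5.26811 = 105.36

105.36 dB


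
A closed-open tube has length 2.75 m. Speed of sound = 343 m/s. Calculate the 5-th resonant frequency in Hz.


Given values:
  Tube type: closed-open, L = 2.75 m, c = 343 m/s, n = 5
Formula: f_n = (2n - 1) * c / (4 * L)
Compute 2n - 1 = 2*5 - 1 = 9
Compute 4 * L = 4 * 2.75 = 11.0
f = 9 * 343 / 11.0
f = 280.64

280.64 Hz


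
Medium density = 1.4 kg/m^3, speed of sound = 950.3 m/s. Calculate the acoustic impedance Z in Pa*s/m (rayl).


Given values:
  rho = 1.4 kg/m^3
  c = 950.3 m/s
Formula: Z = rho * c
Z = 1.4 * 950.3
Z = 1330.42

1330.42 rayl


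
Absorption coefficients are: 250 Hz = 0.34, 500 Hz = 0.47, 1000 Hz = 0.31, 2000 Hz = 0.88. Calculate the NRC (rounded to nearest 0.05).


Given values:
  a_250 = 0.34, a_500 = 0.47
  a_1000 = 0.31, a_2000 = 0.88
Formula: NRC = (a250 + a500 + a1000 + a2000) / 4
Sum = 0.34 + 0.47 + 0.31 + 0.88 = 2.0
NRC = 2.0 / 4 = 0.5
Rounded to nearest 0.05: 0.5

0.5


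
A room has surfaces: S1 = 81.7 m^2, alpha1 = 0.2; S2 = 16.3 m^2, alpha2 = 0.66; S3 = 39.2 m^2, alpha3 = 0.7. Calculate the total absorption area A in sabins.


Given surfaces:
  Surface 1: 81.7 * 0.2 = 16.34
  Surface 2: 16.3 * 0.66 = 10.758
  Surface 3: 39.2 * 0.7 = 27.44
Formula: A = sum(Si * alpha_i)
A = 16.34 + 10.758 + 27.44
A = 54.54

54.54 sabins


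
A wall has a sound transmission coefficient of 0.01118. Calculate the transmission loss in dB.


Given values:
  tau = 0.01118
Formula: TL = 10 * log10(1 / tau)
Compute 1 / tau = 1 / 0.01118 = 89.4454
Compute log10(89.4454) = 1.951558
TL = 10 * 1.951558 = 19.52

19.52 dB


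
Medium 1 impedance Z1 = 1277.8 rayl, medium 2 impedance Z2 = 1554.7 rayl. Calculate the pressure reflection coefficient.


Given values:
  Z1 = 1277.8 rayl, Z2 = 1554.7 rayl
Formula: R = (Z2 - Z1) / (Z2 + Z1)
Numerator: Z2 - Z1 = 1554.7 - 1277.8 = 276.9
Denominator: Z2 + Z1 = 1554.7 + 1277.8 = 2832.5
R = 276.9 / 2832.5 = 0.0978

0.0978


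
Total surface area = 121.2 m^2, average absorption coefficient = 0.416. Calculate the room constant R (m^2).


Given values:
  S = 121.2 m^2, alpha = 0.416
Formula: R = S * alpha / (1 - alpha)
Numerator: 121.2 * 0.416 = 50.4192
Denominator: 1 - 0.416 = 0.584
R = 50.4192 / 0.584 = 86.33

86.33 m^2


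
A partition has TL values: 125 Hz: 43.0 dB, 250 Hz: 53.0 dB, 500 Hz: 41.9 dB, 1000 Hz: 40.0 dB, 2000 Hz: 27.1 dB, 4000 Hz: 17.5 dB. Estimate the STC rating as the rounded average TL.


Given TL values at each frequency:
  125 Hz: 43.0 dB
  250 Hz: 53.0 dB
  500 Hz: 41.9 dB
  1000 Hz: 40.0 dB
  2000 Hz: 27.1 dB
  4000 Hz: 17.5 dB
Formula: STC ~ round(average of TL values)
Sum = 43.0 + 53.0 + 41.9 + 40.0 + 27.1 + 17.5 = 222.5
Average = 222.5 / 6 = 37.08
Rounded: 37

37


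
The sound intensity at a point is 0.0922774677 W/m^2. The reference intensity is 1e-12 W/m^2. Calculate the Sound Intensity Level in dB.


Given values:
  I = 0.0922774677 W/m^2
  I_ref = 1e-12 W/m^2
Formula: SIL = 10 * log10(I / I_ref)
Compute ratio: I / I_ref = 92277467700
Compute log10: log10(92277467700) = 10.965096
Multiply: SIL = 10 * 10.965096 = 109.65

109.65 dB


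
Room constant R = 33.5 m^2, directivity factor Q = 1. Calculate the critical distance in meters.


Given values:
  R = 33.5 m^2, Q = 1
Formula: d_c = 0.141 * sqrt(Q * R)
Compute Q * R = 1 * 33.5 = 33.5
Compute sqrt(33.5) = 5.7879
d_c = 0.141 * 5.7879 = 0.816

0.816 m


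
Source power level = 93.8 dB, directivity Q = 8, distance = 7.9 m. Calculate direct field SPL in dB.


Given values:
  Lw = 93.8 dB, Q = 8, r = 7.9 m
Formula: SPL = Lw + 10 * log10(Q / (4 * pi * r^2))
Compute 4 * pi * r^2 = 4 * pi * 7.9^2 = 784.2672
Compute Q / denom = 8 / 784.2672 = 0.01020061
Compute 10 * log10(0.01020061) = -19.9137
SPL = 93.8 + (-19.9137) = 73.89

73.89 dB


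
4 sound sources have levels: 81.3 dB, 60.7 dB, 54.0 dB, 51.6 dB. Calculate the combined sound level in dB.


Formula: L_total = 10 * log10( sum(10^(Li/10)) )
  Source 1: 10^(81.3/10) = 134896288.2592
  Source 2: 10^(60.7/10) = 1174897.5549
  Source 3: 10^(54.0/10) = 251188.6432
  Source 4: 10^(51.6/10) = 144543.9771
Sum of linear values = 136466918.4344
L_total = 10 * log10(136466918.4344) = 81.35

81.35 dB


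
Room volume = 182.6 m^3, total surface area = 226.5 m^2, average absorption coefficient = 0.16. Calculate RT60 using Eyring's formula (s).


Given values:
  V = 182.6 m^3, S = 226.5 m^2, alpha = 0.16
Formula: RT60 = 0.161 * V / (-S * ln(1 - alpha))
Compute ln(1 - 0.16) = ln(0.84) = -0.174353
Denominator: -226.5 * -0.174353 = 39.491
Numerator: 0.161 * 182.6 = 29.3986
RT60 = 29.3986 / 39.491 = 0.744

0.744 s


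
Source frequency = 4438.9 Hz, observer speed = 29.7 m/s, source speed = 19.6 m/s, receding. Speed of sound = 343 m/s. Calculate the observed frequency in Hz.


Given values:
  f_s = 4438.9 Hz, v_o = 29.7 m/s, v_s = 19.6 m/s
  Direction: receding
Formula: f_o = f_s * (c - v_o) / (c + v_s)
Numerator: c - v_o = 343 - 29.7 = 313.3
Denominator: c + v_s = 343 + 19.6 = 362.6
f_o = 4438.9 * 313.3 / 362.6 = 3835.38

3835.38 Hz


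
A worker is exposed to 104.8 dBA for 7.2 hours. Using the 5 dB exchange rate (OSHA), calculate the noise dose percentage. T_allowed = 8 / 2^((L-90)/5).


Given values:
  L = 104.8 dBA, T = 7.2 hours
Formula: T_allowed = 8 / 2^((L - 90) / 5)
Compute exponent: (104.8 - 90) / 5 = 2.96
Compute 2^(2.96) = 7.78124
T_allowed = 8 / 7.78124 = 1.028114 hours
Dose = (T / T_allowed) * 100
Dose = (7.2 / 1.028114) * 100 = 700.31

700.31 %


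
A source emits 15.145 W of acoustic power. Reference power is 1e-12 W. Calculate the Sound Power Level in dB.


Given values:
  W = 15.145 W
  W_ref = 1e-12 W
Formula: SWL = 10 * log10(W / W_ref)
Compute ratio: W / W_ref = 15145000000000
Compute log10: log10(15145000000000) = 13.180269
Multiply: SWL = 10 * 13.180269 = 131.8

131.8 dB


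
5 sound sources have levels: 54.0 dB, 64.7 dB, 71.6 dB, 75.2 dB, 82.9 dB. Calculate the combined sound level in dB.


Formula: L_total = 10 * log10( sum(10^(Li/10)) )
  Source 1: 10^(54.0/10) = 251188.6432
  Source 2: 10^(64.7/10) = 2951209.2267
  Source 3: 10^(71.6/10) = 14454397.7075
  Source 4: 10^(75.2/10) = 33113112.1483
  Source 5: 10^(82.9/10) = 194984459.9758
Sum of linear values = 245754367.7015
L_total = 10 * log10(245754367.7015) = 83.91

83.91 dB


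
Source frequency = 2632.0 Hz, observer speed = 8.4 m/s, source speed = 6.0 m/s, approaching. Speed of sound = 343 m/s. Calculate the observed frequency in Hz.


Given values:
  f_s = 2632.0 Hz, v_o = 8.4 m/s, v_s = 6.0 m/s
  Direction: approaching
Formula: f_o = f_s * (c + v_o) / (c - v_s)
Numerator: c + v_o = 343 + 8.4 = 351.4
Denominator: c - v_s = 343 - 6.0 = 337.0
f_o = 2632.0 * 351.4 / 337.0 = 2744.47

2744.47 Hz


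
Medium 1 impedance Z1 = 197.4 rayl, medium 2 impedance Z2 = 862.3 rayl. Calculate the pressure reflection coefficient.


Given values:
  Z1 = 197.4 rayl, Z2 = 862.3 rayl
Formula: R = (Z2 - Z1) / (Z2 + Z1)
Numerator: Z2 - Z1 = 862.3 - 197.4 = 664.9
Denominator: Z2 + Z1 = 862.3 + 197.4 = 1059.7
R = 664.9 / 1059.7 = 0.6274

0.6274


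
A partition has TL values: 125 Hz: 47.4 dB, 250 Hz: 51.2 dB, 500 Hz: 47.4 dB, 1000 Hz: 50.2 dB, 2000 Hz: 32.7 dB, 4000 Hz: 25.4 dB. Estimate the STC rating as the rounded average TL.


Given TL values at each frequency:
  125 Hz: 47.4 dB
  250 Hz: 51.2 dB
  500 Hz: 47.4 dB
  1000 Hz: 50.2 dB
  2000 Hz: 32.7 dB
  4000 Hz: 25.4 dB
Formula: STC ~ round(average of TL values)
Sum = 47.4 + 51.2 + 47.4 + 50.2 + 32.7 + 25.4 = 254.3
Average = 254.3 / 6 = 42.38
Rounded: 42

42


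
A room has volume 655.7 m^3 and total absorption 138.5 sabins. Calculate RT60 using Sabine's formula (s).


Given values:
  V = 655.7 m^3
  A = 138.5 sabins
Formula: RT60 = 0.161 * V / A
Numerator: 0.161 * 655.7 = 105.5677
RT60 = 105.5677 / 138.5 = 0.762

0.762 s


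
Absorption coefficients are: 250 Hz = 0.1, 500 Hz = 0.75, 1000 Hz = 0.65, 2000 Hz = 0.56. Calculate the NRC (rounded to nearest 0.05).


Given values:
  a_250 = 0.1, a_500 = 0.75
  a_1000 = 0.65, a_2000 = 0.56
Formula: NRC = (a250 + a500 + a1000 + a2000) / 4
Sum = 0.1 + 0.75 + 0.65 + 0.56 = 2.06
NRC = 2.06 / 4 = 0.515
Rounded to nearest 0.05: 0.5

0.5


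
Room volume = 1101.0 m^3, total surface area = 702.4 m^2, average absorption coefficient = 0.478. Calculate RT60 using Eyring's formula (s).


Given values:
  V = 1101.0 m^3, S = 702.4 m^2, alpha = 0.478
Formula: RT60 = 0.161 * V / (-S * ln(1 - alpha))
Compute ln(1 - 0.478) = ln(0.522) = -0.650088
Denominator: -702.4 * -0.650088 = 456.6218
Numerator: 0.161 * 1101.0 = 177.261
RT60 = 177.261 / 456.6218 = 0.388

0.388 s


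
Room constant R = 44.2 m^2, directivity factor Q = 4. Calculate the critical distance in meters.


Given values:
  R = 44.2 m^2, Q = 4
Formula: d_c = 0.141 * sqrt(Q * R)
Compute Q * R = 4 * 44.2 = 176.8
Compute sqrt(176.8) = 13.2966
d_c = 0.141 * 13.2966 = 1.875

1.875 m


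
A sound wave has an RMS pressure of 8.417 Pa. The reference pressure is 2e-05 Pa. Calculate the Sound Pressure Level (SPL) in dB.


Given values:
  p = 8.417 Pa
  p_ref = 2e-05 Pa
Formula: SPL = 20 * log10(p / p_ref)
Compute ratio: p / p_ref = 8.417 / 2e-05 = 420850
Compute log10: log10(420850) = 5.624127
Multiply: SPL = 20 * 5.624127 = 112.48

112.48 dB


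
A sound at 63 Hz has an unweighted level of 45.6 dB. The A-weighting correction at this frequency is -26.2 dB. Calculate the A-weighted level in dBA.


Given values:
  SPL = 45.6 dB
  A-weighting at 63 Hz = -26.2 dB
Formula: L_A = SPL + A_weight
L_A = 45.6 + (-26.2)
L_A = 19.4

19.4 dBA


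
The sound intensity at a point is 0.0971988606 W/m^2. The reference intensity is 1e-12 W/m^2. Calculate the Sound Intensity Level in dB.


Given values:
  I = 0.0971988606 W/m^2
  I_ref = 1e-12 W/m^2
Formula: SIL = 10 * log10(I / I_ref)
Compute ratio: I / I_ref = 97198860600
Compute log10: log10(97198860600) = 10.987661
Multiply: SIL = 10 * 10.987661 = 109.88

109.88 dB


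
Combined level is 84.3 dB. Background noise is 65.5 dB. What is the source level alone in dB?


Given values:
  L_total = 84.3 dB, L_bg = 65.5 dB
Formula: L_source = 10 * log10(10^(L_total/10) - 10^(L_bg/10))
Convert to linear:
  10^(84.3/10) = 269153480.3927
  10^(65.5/10) = 3548133.8923
Difference: 269153480.3927 - 3548133.8923 = 265605346.5004
L_source = 10 * log10(265605346.5004) = 84.24

84.24 dB


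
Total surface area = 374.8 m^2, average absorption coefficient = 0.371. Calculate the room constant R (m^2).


Given values:
  S = 374.8 m^2, alpha = 0.371
Formula: R = S * alpha / (1 - alpha)
Numerator: 374.8 * 0.371 = 139.0508
Denominator: 1 - 0.371 = 0.629
R = 139.0508 / 0.629 = 221.07

221.07 m^2


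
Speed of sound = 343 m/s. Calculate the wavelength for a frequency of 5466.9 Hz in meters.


Given values:
  c = 343 m/s, f = 5466.9 Hz
Formula: lambda = c / f
lambda = 343 / 5466.9
lambda = 0.0627

0.0627 m


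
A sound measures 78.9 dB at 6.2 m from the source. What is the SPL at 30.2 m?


Given values:
  SPL1 = 78.9 dB, r1 = 6.2 m, r2 = 30.2 m
Formula: SPL2 = SPL1 - 20 * log10(r2 / r1)
Compute ratio: r2 / r1 = 30.2 / 6.2 = 4.871
Compute log10: log10(4.871) = 0.687618
Compute drop: 20 * 0.687618 = 13.7524
SPL2 = 78.9 - 13.7524 = 65.15

65.15 dB


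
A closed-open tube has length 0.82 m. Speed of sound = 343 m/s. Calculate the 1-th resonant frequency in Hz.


Given values:
  Tube type: closed-open, L = 0.82 m, c = 343 m/s, n = 1
Formula: f_n = (2n - 1) * c / (4 * L)
Compute 2n - 1 = 2*1 - 1 = 1
Compute 4 * L = 4 * 0.82 = 3.28
f = 1 * 343 / 3.28
f = 104.57

104.57 Hz


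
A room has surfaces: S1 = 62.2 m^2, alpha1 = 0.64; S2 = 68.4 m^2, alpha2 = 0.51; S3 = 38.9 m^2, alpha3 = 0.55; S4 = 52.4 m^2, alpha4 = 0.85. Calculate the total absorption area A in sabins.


Given surfaces:
  Surface 1: 62.2 * 0.64 = 39.808
  Surface 2: 68.4 * 0.51 = 34.884
  Surface 3: 38.9 * 0.55 = 21.395
  Surface 4: 52.4 * 0.85 = 44.54
Formula: A = sum(Si * alpha_i)
A = 39.808 + 34.884 + 21.395 + 44.54
A = 140.63

140.63 sabins


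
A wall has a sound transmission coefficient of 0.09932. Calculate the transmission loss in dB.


Given values:
  tau = 0.09932
Formula: TL = 10 * log10(1 / tau)
Compute 1 / tau = 1 / 0.09932 = 10.0685
Compute log10(10.0685) = 1.002965
TL = 10 * 1.002965 = 10.03

10.03 dB


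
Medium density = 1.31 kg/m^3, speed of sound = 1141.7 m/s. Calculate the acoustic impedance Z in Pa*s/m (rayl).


Given values:
  rho = 1.31 kg/m^3
  c = 1141.7 m/s
Formula: Z = rho * c
Z = 1.31 * 1141.7
Z = 1495.63

1495.63 rayl


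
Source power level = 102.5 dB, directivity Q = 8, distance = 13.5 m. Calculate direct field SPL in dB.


Given values:
  Lw = 102.5 dB, Q = 8, r = 13.5 m
Formula: SPL = Lw + 10 * log10(Q / (4 * pi * r^2))
Compute 4 * pi * r^2 = 4 * pi * 13.5^2 = 2290.221
Compute Q / denom = 8 / 2290.221 = 0.00349311
Compute 10 * log10(0.00349311) = -24.5679
SPL = 102.5 + (-24.5679) = 77.93

77.93 dB


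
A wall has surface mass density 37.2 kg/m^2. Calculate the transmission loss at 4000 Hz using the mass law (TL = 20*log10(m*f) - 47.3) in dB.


Given values:
  m = 37.2 kg/m^2, f = 4000 Hz
Formula: TL = 20 * log10(m * f) - 47.3
Compute m * f = 37.2 * 4000 = 148800.0
Compute log10(148800.0) = 5.172603
Compute 20 * 5.172603 = 103.4521
TL = 103.4521 - 47.3 = 56.15

56.15 dB


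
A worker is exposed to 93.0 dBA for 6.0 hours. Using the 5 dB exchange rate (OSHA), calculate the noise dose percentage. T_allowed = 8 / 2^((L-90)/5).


Given values:
  L = 93.0 dBA, T = 6.0 hours
Formula: T_allowed = 8 / 2^((L - 90) / 5)
Compute exponent: (93.0 - 90) / 5 = 0.6
Compute 2^(0.6) = 1.515717
T_allowed = 8 / 1.515717 = 5.27803 hours
Dose = (T / T_allowed) * 100
Dose = (6.0 / 5.27803) * 100 = 113.68

113.68 %


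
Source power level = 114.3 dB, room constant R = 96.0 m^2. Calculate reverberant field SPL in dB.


Given values:
  Lw = 114.3 dB, R = 96.0 m^2
Formula: SPL = Lw + 10 * log10(4 / R)
Compute 4 / R = 4 / 96.0 = 0.041667
Compute 10 * log10(0.041667) = -13.8021
SPL = 114.3 + (-13.8021) = 100.5

100.5 dB


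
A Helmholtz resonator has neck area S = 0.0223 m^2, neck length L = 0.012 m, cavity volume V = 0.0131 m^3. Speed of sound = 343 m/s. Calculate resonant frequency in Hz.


Given values:
  S = 0.0223 m^2, L = 0.012 m, V = 0.0131 m^3, c = 343 m/s
Formula: f = (c / (2*pi)) * sqrt(S / (V * L))
Compute V * L = 0.0131 * 0.012 = 0.0001572
Compute S / (V * L) = 0.0223 / 0.0001572 = 141.8575
Compute sqrt(141.8575) = 11.910395
Compute c / (2*pi) = 343 / 6.283185 = 54.590148
f = 54.590148 * 11.910395 = 650.19

650.19 Hz


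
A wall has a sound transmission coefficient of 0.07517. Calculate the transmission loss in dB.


Given values:
  tau = 0.07517
Formula: TL = 10 * log10(1 / tau)
Compute 1 / tau = 1 / 0.07517 = 13.3032
Compute log10(13.3032) = 1.123956
TL = 10 * 1.123956 = 11.24

11.24 dB


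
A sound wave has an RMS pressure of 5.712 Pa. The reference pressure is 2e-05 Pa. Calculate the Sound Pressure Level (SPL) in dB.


Given values:
  p = 5.712 Pa
  p_ref = 2e-05 Pa
Formula: SPL = 20 * log10(p / p_ref)
Compute ratio: p / p_ref = 5.712 / 2e-05 = 285600
Compute log10: log10(285600) = 5.455758
Multiply: SPL = 20 * 5.455758 = 109.12

109.12 dB


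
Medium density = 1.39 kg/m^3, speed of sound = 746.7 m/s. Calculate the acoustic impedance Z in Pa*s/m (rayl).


Given values:
  rho = 1.39 kg/m^3
  c = 746.7 m/s
Formula: Z = rho * c
Z = 1.39 * 746.7
Z = 1037.91

1037.91 rayl


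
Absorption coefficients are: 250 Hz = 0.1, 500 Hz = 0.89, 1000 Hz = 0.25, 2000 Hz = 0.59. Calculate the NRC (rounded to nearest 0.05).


Given values:
  a_250 = 0.1, a_500 = 0.89
  a_1000 = 0.25, a_2000 = 0.59
Formula: NRC = (a250 + a500 + a1000 + a2000) / 4
Sum = 0.1 + 0.89 + 0.25 + 0.59 = 1.83
NRC = 1.83 / 4 = 0.4575
Rounded to nearest 0.05: 0.45

0.45


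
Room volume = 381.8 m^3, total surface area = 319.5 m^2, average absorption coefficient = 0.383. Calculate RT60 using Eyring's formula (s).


Given values:
  V = 381.8 m^3, S = 319.5 m^2, alpha = 0.383
Formula: RT60 = 0.161 * V / (-S * ln(1 - alpha))
Compute ln(1 - 0.383) = ln(0.617) = -0.482886
Denominator: -319.5 * -0.482886 = 154.2821
Numerator: 0.161 * 381.8 = 61.4698
RT60 = 61.4698 / 154.2821 = 0.398

0.398 s


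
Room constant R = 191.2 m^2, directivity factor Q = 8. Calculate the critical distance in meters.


Given values:
  R = 191.2 m^2, Q = 8
Formula: d_c = 0.141 * sqrt(Q * R)
Compute Q * R = 8 * 191.2 = 1529.6
Compute sqrt(1529.6) = 39.1101
d_c = 0.141 * 39.1101 = 5.515

5.515 m


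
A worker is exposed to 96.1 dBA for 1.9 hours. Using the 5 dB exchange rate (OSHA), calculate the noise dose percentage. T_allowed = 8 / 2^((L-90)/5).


Given values:
  L = 96.1 dBA, T = 1.9 hours
Formula: T_allowed = 8 / 2^((L - 90) / 5)
Compute exponent: (96.1 - 90) / 5 = 1.22
Compute 2^(1.22) = 2.329467
T_allowed = 8 / 2.329467 = 3.434262 hours
Dose = (T / T_allowed) * 100
Dose = (1.9 / 3.434262) * 100 = 55.32

55.32 %


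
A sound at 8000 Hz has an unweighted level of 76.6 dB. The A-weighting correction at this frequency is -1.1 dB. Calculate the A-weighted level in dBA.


Given values:
  SPL = 76.6 dB
  A-weighting at 8000 Hz = -1.1 dB
Formula: L_A = SPL + A_weight
L_A = 76.6 + (-1.1)
L_A = 75.5

75.5 dBA


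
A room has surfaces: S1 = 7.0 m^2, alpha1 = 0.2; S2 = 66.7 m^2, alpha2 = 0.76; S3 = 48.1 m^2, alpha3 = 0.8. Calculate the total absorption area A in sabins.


Given surfaces:
  Surface 1: 7.0 * 0.2 = 1.4
  Surface 2: 66.7 * 0.76 = 50.692
  Surface 3: 48.1 * 0.8 = 38.48
Formula: A = sum(Si * alpha_i)
A = 1.4 + 50.692 + 38.48
A = 90.57

90.57 sabins


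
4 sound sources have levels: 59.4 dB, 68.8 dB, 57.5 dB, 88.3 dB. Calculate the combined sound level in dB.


Formula: L_total = 10 * log10( sum(10^(Li/10)) )
  Source 1: 10^(59.4/10) = 870963.59
  Source 2: 10^(68.8/10) = 7585775.7503
  Source 3: 10^(57.5/10) = 562341.3252
  Source 4: 10^(88.3/10) = 676082975.392
Sum of linear values = 685102056.0575
L_total = 10 * log10(685102056.0575) = 88.36

88.36 dB


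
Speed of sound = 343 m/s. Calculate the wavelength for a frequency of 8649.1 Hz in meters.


Given values:
  c = 343 m/s, f = 8649.1 Hz
Formula: lambda = c / f
lambda = 343 / 8649.1
lambda = 0.0397

0.0397 m


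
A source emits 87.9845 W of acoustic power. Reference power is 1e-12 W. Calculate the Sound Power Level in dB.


Given values:
  W = 87.9845 W
  W_ref = 1e-12 W
Formula: SWL = 10 * log10(W / W_ref)
Compute ratio: W / W_ref = 87984500000000
Compute log10: log10(87984500000000) = 13.944406
Multiply: SWL = 10 * 13.944406 = 139.44

139.44 dB


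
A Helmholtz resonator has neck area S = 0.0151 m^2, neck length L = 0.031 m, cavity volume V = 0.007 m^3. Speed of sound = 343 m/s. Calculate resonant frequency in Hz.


Given values:
  S = 0.0151 m^2, L = 0.031 m, V = 0.007 m^3, c = 343 m/s
Formula: f = (c / (2*pi)) * sqrt(S / (V * L))
Compute V * L = 0.007 * 0.031 = 0.000217
Compute S / (V * L) = 0.0151 / 0.000217 = 69.5853
Compute sqrt(69.5853) = 8.34178
Compute c / (2*pi) = 343 / 6.283185 = 54.590148
f = 54.590148 * 8.34178 = 455.38

455.38 Hz
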